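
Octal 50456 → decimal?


Positional values:
Position 0: 6 × 8^0 = 6
Position 1: 5 × 8^1 = 40
Position 2: 4 × 8^2 = 256
Position 3: 0 × 8^3 = 0
Position 4: 5 × 8^4 = 20480
Sum = 6 + 40 + 256 + 0 + 20480
= 20782


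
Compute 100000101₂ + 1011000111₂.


Align and add column by column (LSB to MSB, carry propagating):
  00100000101
+ 01011000111
  -----------
  col 0: 1 + 1 + 0 (carry in) = 2 → bit 0, carry out 1
  col 1: 0 + 1 + 1 (carry in) = 2 → bit 0, carry out 1
  col 2: 1 + 1 + 1 (carry in) = 3 → bit 1, carry out 1
  col 3: 0 + 0 + 1 (carry in) = 1 → bit 1, carry out 0
  col 4: 0 + 0 + 0 (carry in) = 0 → bit 0, carry out 0
  col 5: 0 + 0 + 0 (carry in) = 0 → bit 0, carry out 0
  col 6: 0 + 1 + 0 (carry in) = 1 → bit 1, carry out 0
  col 7: 0 + 1 + 0 (carry in) = 1 → bit 1, carry out 0
  col 8: 1 + 0 + 0 (carry in) = 1 → bit 1, carry out 0
  col 9: 0 + 1 + 0 (carry in) = 1 → bit 1, carry out 0
  col 10: 0 + 0 + 0 (carry in) = 0 → bit 0, carry out 0
Reading bits MSB→LSB: 01111001100
Strip leading zeros: 1111001100
= 1111001100


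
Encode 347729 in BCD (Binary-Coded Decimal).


Each digit → 4-bit binary:
  3 → 0011
  4 → 0100
  7 → 0111
  7 → 0111
  2 → 0010
  9 → 1001
= 0011 0100 0111 0111 0010 1001


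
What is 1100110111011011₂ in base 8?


Group into 3-bit groups: 001100110111011011
  001 = 1
  100 = 4
  110 = 6
  111 = 7
  011 = 3
  011 = 3
= 0o146733


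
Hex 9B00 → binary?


Each hex digit → 4 binary bits:
  9 = 1001
  B = 1011
  0 = 0000
  0 = 0000
Concatenate: 1001 1011 0000 0000
= 1001101100000000


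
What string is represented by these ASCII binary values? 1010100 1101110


Codes (binary): 1010100 1101110
Per-code ASCII lookup:
  1010100 = 84  (range 65-90: uppercase, 84 - 65 = 19) → 'T'
  1101110 = 110  (range 97-122: lowercase, 110 - 97 = 13) → 'n'
= 'Tn'


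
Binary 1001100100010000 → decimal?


Positional values:
Bit 4: 1 × 2^4 = 16
Bit 8: 1 × 2^8 = 256
Bit 11: 1 × 2^11 = 2048
Bit 12: 1 × 2^12 = 4096
Bit 15: 1 × 2^15 = 32768
Sum = 16 + 256 + 2048 + 4096 + 32768
= 39184


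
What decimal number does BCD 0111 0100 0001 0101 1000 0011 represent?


Each 4-bit group → digit:
  0111 → 7
  0100 → 4
  0001 → 1
  0101 → 5
  1000 → 8
  0011 → 3
= 741583


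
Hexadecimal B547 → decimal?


Positional values:
Position 0: 7 × 16^0 = 7 × 1 = 7
Position 1: 4 × 16^1 = 4 × 16 = 64
Position 2: 5 × 16^2 = 5 × 256 = 1280
Position 3: B × 16^3 = 11 × 4096 = 45056
Sum = 7 + 64 + 1280 + 45056
= 46407


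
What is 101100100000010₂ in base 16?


Group into 4-bit nibbles: 0101100100000010
  0101 = 5
  1001 = 9
  0000 = 0
  0010 = 2
= 0x5902


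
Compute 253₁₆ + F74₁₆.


Align and add column by column (LSB to MSB, each column mod 16 with carry):
  0253
+ 0F74
  ----
  col 0: 3(3) + 4(4) + 0 (carry in) = 7 → 7(7), carry out 0
  col 1: 5(5) + 7(7) + 0 (carry in) = 12 → C(12), carry out 0
  col 2: 2(2) + F(15) + 0 (carry in) = 17 → 1(1), carry out 1
  col 3: 0(0) + 0(0) + 1 (carry in) = 1 → 1(1), carry out 0
Reading digits MSB→LSB: 11C7
Strip leading zeros: 11C7
= 0x11C7


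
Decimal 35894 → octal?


Divide by 8 repeatedly:
35894 ÷ 8 = 4486 remainder 6
4486 ÷ 8 = 560 remainder 6
560 ÷ 8 = 70 remainder 0
70 ÷ 8 = 8 remainder 6
8 ÷ 8 = 1 remainder 0
1 ÷ 8 = 0 remainder 1
Reading remainders bottom-up:
= 0o106066


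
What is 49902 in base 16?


Divide by 16 repeatedly:
49902 ÷ 16 = 3118 remainder 14 (E)
3118 ÷ 16 = 194 remainder 14 (E)
194 ÷ 16 = 12 remainder 2 (2)
12 ÷ 16 = 0 remainder 12 (C)
Reading remainders bottom-up:
= 0xC2EE


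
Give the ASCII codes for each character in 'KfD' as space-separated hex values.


String: 'KfD'  (3 characters)
Per-character ASCII lookup:
  'K': uppercase starts at 65: 'K' = 65 + 10 = 75 → 0x4B
  'f': lowercase starts at 97: 'f' = 97 + 5 = 102 → 0x66
  'D': uppercase starts at 65: 'D' = 65 + 3 = 68 → 0x44
= 0x4B 0x66 0x44


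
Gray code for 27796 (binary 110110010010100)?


Binary: 110110010010100
Gray code: G = B XOR (B >> 1)
B >> 1 = 011011001001010
110110010010100 XOR 011011001001010:
  1 XOR 0 = 1
  1 XOR 1 = 0
  0 XOR 1 = 1
  1 XOR 0 = 1
  1 XOR 1 = 0
  0 XOR 1 = 1
  0 XOR 0 = 0
  1 XOR 0 = 1
  0 XOR 1 = 1
  0 XOR 0 = 0
  1 XOR 0 = 1
  0 XOR 1 = 1
  1 XOR 0 = 1
  0 XOR 1 = 1
  0 XOR 0 = 0
= 101101011011110


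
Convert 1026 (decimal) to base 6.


Divide by 6 repeatedly:
1026 ÷ 6 = 171 remainder 0
171 ÷ 6 = 28 remainder 3
28 ÷ 6 = 4 remainder 4
4 ÷ 6 = 0 remainder 4
Reading remainders bottom-up:
= 4430


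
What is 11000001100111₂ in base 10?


Positional values:
Bit 0: 1 × 2^0 = 1
Bit 1: 1 × 2^1 = 2
Bit 2: 1 × 2^2 = 4
Bit 5: 1 × 2^5 = 32
Bit 6: 1 × 2^6 = 64
Bit 12: 1 × 2^12 = 4096
Bit 13: 1 × 2^13 = 8192
Sum = 1 + 2 + 4 + 32 + 64 + 4096 + 8192
= 12391


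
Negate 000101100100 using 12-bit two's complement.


Original: 000101100100
Step 1 - Invert all bits: 111010011011
Step 2 - Add 1: 111010011011 + 1
= 111010011100 (represents -356)


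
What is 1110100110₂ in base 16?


Group into 4-bit nibbles: 001110100110
  0011 = 3
  1010 = A
  0110 = 6
= 0x3A6


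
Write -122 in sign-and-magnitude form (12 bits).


Sign bit: 1 (negative)
Magnitude: 122 = 00001111010
= 100001111010


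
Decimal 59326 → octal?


Divide by 8 repeatedly:
59326 ÷ 8 = 7415 remainder 6
7415 ÷ 8 = 926 remainder 7
926 ÷ 8 = 115 remainder 6
115 ÷ 8 = 14 remainder 3
14 ÷ 8 = 1 remainder 6
1 ÷ 8 = 0 remainder 1
Reading remainders bottom-up:
= 0o163676


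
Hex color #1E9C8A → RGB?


Hex: #1E9C8A
R = 1E₁₆ = 30
G = 9C₁₆ = 156
B = 8A₁₆ = 138
= RGB(30, 156, 138)


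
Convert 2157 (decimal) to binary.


Divide by 2 repeatedly:
2157 ÷ 2 = 1078 remainder 1
1078 ÷ 2 = 539 remainder 0
539 ÷ 2 = 269 remainder 1
269 ÷ 2 = 134 remainder 1
134 ÷ 2 = 67 remainder 0
67 ÷ 2 = 33 remainder 1
33 ÷ 2 = 16 remainder 1
16 ÷ 2 = 8 remainder 0
8 ÷ 2 = 4 remainder 0
4 ÷ 2 = 2 remainder 0
2 ÷ 2 = 1 remainder 0
1 ÷ 2 = 0 remainder 1
Reading remainders bottom-up:
= 100001101101


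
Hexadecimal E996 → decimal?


Positional values:
Position 0: 6 × 16^0 = 6 × 1 = 6
Position 1: 9 × 16^1 = 9 × 16 = 144
Position 2: 9 × 16^2 = 9 × 256 = 2304
Position 3: E × 16^3 = 14 × 4096 = 57344
Sum = 6 + 144 + 2304 + 57344
= 59798


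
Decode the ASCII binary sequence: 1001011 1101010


Codes (binary): 1001011 1101010
Per-code ASCII lookup:
  1001011 = 75  (range 65-90: uppercase, 75 - 65 = 10) → 'K'
  1101010 = 106  (range 97-122: lowercase, 106 - 97 = 9) → 'j'
= 'Kj'


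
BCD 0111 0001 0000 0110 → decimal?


Each 4-bit group → digit:
  0111 → 7
  0001 → 1
  0000 → 0
  0110 → 6
= 7106


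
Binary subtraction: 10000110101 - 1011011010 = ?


Align and subtract column by column (LSB to MSB, borrowing when needed):
  10000110101
- 01011011010
  -----------
  col 0: (1 - 0 borrow-in) - 0 → 1 - 0 = 1, borrow out 0
  col 1: (0 - 0 borrow-in) - 1 → borrow from next column: (0+2) - 1 = 1, borrow out 1
  col 2: (1 - 1 borrow-in) - 0 → 0 - 0 = 0, borrow out 0
  col 3: (0 - 0 borrow-in) - 1 → borrow from next column: (0+2) - 1 = 1, borrow out 1
  col 4: (1 - 1 borrow-in) - 1 → borrow from next column: (0+2) - 1 = 1, borrow out 1
  col 5: (1 - 1 borrow-in) - 0 → 0 - 0 = 0, borrow out 0
  col 6: (0 - 0 borrow-in) - 1 → borrow from next column: (0+2) - 1 = 1, borrow out 1
  col 7: (0 - 1 borrow-in) - 1 → borrow from next column: (-1+2) - 1 = 0, borrow out 1
  col 8: (0 - 1 borrow-in) - 0 → borrow from next column: (-1+2) - 0 = 1, borrow out 1
  col 9: (0 - 1 borrow-in) - 1 → borrow from next column: (-1+2) - 1 = 0, borrow out 1
  col 10: (1 - 1 borrow-in) - 0 → 0 - 0 = 0, borrow out 0
Reading bits MSB→LSB: 00101011011
Strip leading zeros: 101011011
= 101011011


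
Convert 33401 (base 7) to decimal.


Positional values (base 7):
  1 × 7^0 = 1 × 1 = 1
  0 × 7^1 = 0 × 7 = 0
  4 × 7^2 = 4 × 49 = 196
  3 × 7^3 = 3 × 343 = 1029
  3 × 7^4 = 3 × 2401 = 7203
Sum = 1 + 0 + 196 + 1029 + 7203
= 8429


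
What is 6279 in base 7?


Divide by 7 repeatedly:
6279 ÷ 7 = 897 remainder 0
897 ÷ 7 = 128 remainder 1
128 ÷ 7 = 18 remainder 2
18 ÷ 7 = 2 remainder 4
2 ÷ 7 = 0 remainder 2
Reading remainders bottom-up:
= 24210


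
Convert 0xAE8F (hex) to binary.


Each hex digit → 4 binary bits:
  A = 1010
  E = 1110
  8 = 1000
  F = 1111
Concatenate: 1010 1110 1000 1111
= 1010111010001111


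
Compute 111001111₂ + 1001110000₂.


Align and add column by column (LSB to MSB, carry propagating):
  00111001111
+ 01001110000
  -----------
  col 0: 1 + 0 + 0 (carry in) = 1 → bit 1, carry out 0
  col 1: 1 + 0 + 0 (carry in) = 1 → bit 1, carry out 0
  col 2: 1 + 0 + 0 (carry in) = 1 → bit 1, carry out 0
  col 3: 1 + 0 + 0 (carry in) = 1 → bit 1, carry out 0
  col 4: 0 + 1 + 0 (carry in) = 1 → bit 1, carry out 0
  col 5: 0 + 1 + 0 (carry in) = 1 → bit 1, carry out 0
  col 6: 1 + 1 + 0 (carry in) = 2 → bit 0, carry out 1
  col 7: 1 + 0 + 1 (carry in) = 2 → bit 0, carry out 1
  col 8: 1 + 0 + 1 (carry in) = 2 → bit 0, carry out 1
  col 9: 0 + 1 + 1 (carry in) = 2 → bit 0, carry out 1
  col 10: 0 + 0 + 1 (carry in) = 1 → bit 1, carry out 0
Reading bits MSB→LSB: 10000111111
Strip leading zeros: 10000111111
= 10000111111


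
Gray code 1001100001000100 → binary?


Gray code: 1001100001000100
MSB stays the same: 1
Each subsequent bit = prev_binary XOR current_gray:
  B[1] = 1 XOR 0 = 1
  B[2] = 1 XOR 0 = 1
  B[3] = 1 XOR 1 = 0
  B[4] = 0 XOR 1 = 1
  B[5] = 1 XOR 0 = 1
  B[6] = 1 XOR 0 = 1
  B[7] = 1 XOR 0 = 1
  B[8] = 1 XOR 0 = 1
  B[9] = 1 XOR 1 = 0
  B[10] = 0 XOR 0 = 0
  B[11] = 0 XOR 0 = 0
  B[12] = 0 XOR 0 = 0
  B[13] = 0 XOR 1 = 1
  B[14] = 1 XOR 0 = 1
  B[15] = 1 XOR 0 = 1
= 1110111110000111 (61319 decimal)


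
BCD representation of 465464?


Each digit → 4-bit binary:
  4 → 0100
  6 → 0110
  5 → 0101
  4 → 0100
  6 → 0110
  4 → 0100
= 0100 0110 0101 0100 0110 0100


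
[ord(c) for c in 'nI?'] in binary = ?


String: 'nI?'  (3 characters)
Per-character ASCII lookup:
  'n': lowercase starts at 97: 'n' = 97 + 13 = 110 → 1101110
  'I': uppercase starts at 65: 'I' = 65 + 8 = 73 → 1001001
  '?': special character: '?' = 63 → 111111
= 1101110 1001001 111111


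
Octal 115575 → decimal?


Positional values:
Position 0: 5 × 8^0 = 5
Position 1: 7 × 8^1 = 56
Position 2: 5 × 8^2 = 320
Position 3: 5 × 8^3 = 2560
Position 4: 1 × 8^4 = 4096
Position 5: 1 × 8^5 = 32768
Sum = 5 + 56 + 320 + 2560 + 4096 + 32768
= 39805


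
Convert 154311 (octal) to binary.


Each octal digit → 3 binary bits:
  1 = 001
  5 = 101
  4 = 100
  3 = 011
  1 = 001
  1 = 001
Concatenate: 001 101 100 011 001 001
= 001101100011001001


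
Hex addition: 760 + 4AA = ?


Align and add column by column (LSB to MSB, each column mod 16 with carry):
  0760
+ 04AA
  ----
  col 0: 0(0) + A(10) + 0 (carry in) = 10 → A(10), carry out 0
  col 1: 6(6) + A(10) + 0 (carry in) = 16 → 0(0), carry out 1
  col 2: 7(7) + 4(4) + 1 (carry in) = 12 → C(12), carry out 0
  col 3: 0(0) + 0(0) + 0 (carry in) = 0 → 0(0), carry out 0
Reading digits MSB→LSB: 0C0A
Strip leading zeros: C0A
= 0xC0A


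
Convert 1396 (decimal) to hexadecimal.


Divide by 16 repeatedly:
1396 ÷ 16 = 87 remainder 4 (4)
87 ÷ 16 = 5 remainder 7 (7)
5 ÷ 16 = 0 remainder 5 (5)
Reading remainders bottom-up:
= 0x574


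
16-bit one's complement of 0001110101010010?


Original: 0001110101010010
Invert all bits:
  bit 0: 0 → 1
  bit 1: 0 → 1
  bit 2: 0 → 1
  bit 3: 1 → 0
  bit 4: 1 → 0
  bit 5: 1 → 0
  bit 6: 0 → 1
  bit 7: 1 → 0
  bit 8: 0 → 1
  bit 9: 1 → 0
  bit 10: 0 → 1
  bit 11: 1 → 0
  bit 12: 0 → 1
  bit 13: 0 → 1
  bit 14: 1 → 0
  bit 15: 0 → 1
= 1110001010101101


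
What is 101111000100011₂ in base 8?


Group into 3-bit groups: 101111000100011
  101 = 5
  111 = 7
  000 = 0
  100 = 4
  011 = 3
= 0o57043


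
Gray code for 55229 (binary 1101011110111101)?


Binary: 1101011110111101
Gray code: G = B XOR (B >> 1)
B >> 1 = 0110101111011110
1101011110111101 XOR 0110101111011110:
  1 XOR 0 = 1
  1 XOR 1 = 0
  0 XOR 1 = 1
  1 XOR 0 = 1
  0 XOR 1 = 1
  1 XOR 0 = 1
  1 XOR 1 = 0
  1 XOR 1 = 0
  1 XOR 1 = 0
  0 XOR 1 = 1
  1 XOR 0 = 1
  1 XOR 1 = 0
  1 XOR 1 = 0
  1 XOR 1 = 0
  0 XOR 1 = 1
  1 XOR 0 = 1
= 1011110001100011


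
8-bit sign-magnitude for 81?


Sign bit: 0 (positive)
Magnitude: 81 = 1010001
= 01010001


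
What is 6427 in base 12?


Divide by 12 repeatedly:
6427 ÷ 12 = 535 remainder 7
535 ÷ 12 = 44 remainder 7
44 ÷ 12 = 3 remainder 8
3 ÷ 12 = 0 remainder 3
Reading remainders bottom-up:
= 3877


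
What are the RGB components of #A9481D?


Hex: #A9481D
R = A9₁₆ = 169
G = 48₁₆ = 72
B = 1D₁₆ = 29
= RGB(169, 72, 29)


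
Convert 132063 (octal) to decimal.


Positional values:
Position 0: 3 × 8^0 = 3
Position 1: 6 × 8^1 = 48
Position 2: 0 × 8^2 = 0
Position 3: 2 × 8^3 = 1024
Position 4: 3 × 8^4 = 12288
Position 5: 1 × 8^5 = 32768
Sum = 3 + 48 + 0 + 1024 + 12288 + 32768
= 46131


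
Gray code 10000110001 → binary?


Gray code: 10000110001
MSB stays the same: 1
Each subsequent bit = prev_binary XOR current_gray:
  B[1] = 1 XOR 0 = 1
  B[2] = 1 XOR 0 = 1
  B[3] = 1 XOR 0 = 1
  B[4] = 1 XOR 0 = 1
  B[5] = 1 XOR 1 = 0
  B[6] = 0 XOR 1 = 1
  B[7] = 1 XOR 0 = 1
  B[8] = 1 XOR 0 = 1
  B[9] = 1 XOR 0 = 1
  B[10] = 1 XOR 1 = 0
= 11111011110 (2014 decimal)


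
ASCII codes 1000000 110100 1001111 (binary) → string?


Codes (binary): 1000000 110100 1001111
Per-code ASCII lookup:
  1000000 = 64  (special character) → '@'
  110100 = 52  (range 48-57: digits, 52 - 48 = 4) → '4'
  1001111 = 79  (range 65-90: uppercase, 79 - 65 = 14) → 'O'
= '@4O'


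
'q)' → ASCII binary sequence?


String: 'q)'  (2 characters)
Per-character ASCII lookup:
  'q': lowercase starts at 97: 'q' = 97 + 16 = 113 → 1110001
  ')': special character: ')' = 41 → 101001
= 1110001 101001


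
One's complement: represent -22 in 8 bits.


Original: 00010110
Invert all bits:
  bit 0: 0 → 1
  bit 1: 0 → 1
  bit 2: 0 → 1
  bit 3: 1 → 0
  bit 4: 0 → 1
  bit 5: 1 → 0
  bit 6: 1 → 0
  bit 7: 0 → 1
= 11101001


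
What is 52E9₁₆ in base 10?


Positional values:
Position 0: 9 × 16^0 = 9 × 1 = 9
Position 1: E × 16^1 = 14 × 16 = 224
Position 2: 2 × 16^2 = 2 × 256 = 512
Position 3: 5 × 16^3 = 5 × 4096 = 20480
Sum = 9 + 224 + 512 + 20480
= 21225


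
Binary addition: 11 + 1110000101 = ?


Align and add column by column (LSB to MSB, carry propagating):
  00000000011
+ 01110000101
  -----------
  col 0: 1 + 1 + 0 (carry in) = 2 → bit 0, carry out 1
  col 1: 1 + 0 + 1 (carry in) = 2 → bit 0, carry out 1
  col 2: 0 + 1 + 1 (carry in) = 2 → bit 0, carry out 1
  col 3: 0 + 0 + 1 (carry in) = 1 → bit 1, carry out 0
  col 4: 0 + 0 + 0 (carry in) = 0 → bit 0, carry out 0
  col 5: 0 + 0 + 0 (carry in) = 0 → bit 0, carry out 0
  col 6: 0 + 0 + 0 (carry in) = 0 → bit 0, carry out 0
  col 7: 0 + 1 + 0 (carry in) = 1 → bit 1, carry out 0
  col 8: 0 + 1 + 0 (carry in) = 1 → bit 1, carry out 0
  col 9: 0 + 1 + 0 (carry in) = 1 → bit 1, carry out 0
  col 10: 0 + 0 + 0 (carry in) = 0 → bit 0, carry out 0
Reading bits MSB→LSB: 01110001000
Strip leading zeros: 1110001000
= 1110001000


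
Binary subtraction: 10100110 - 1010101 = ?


Align and subtract column by column (LSB to MSB, borrowing when needed):
  10100110
- 01010101
  --------
  col 0: (0 - 0 borrow-in) - 1 → borrow from next column: (0+2) - 1 = 1, borrow out 1
  col 1: (1 - 1 borrow-in) - 0 → 0 - 0 = 0, borrow out 0
  col 2: (1 - 0 borrow-in) - 1 → 1 - 1 = 0, borrow out 0
  col 3: (0 - 0 borrow-in) - 0 → 0 - 0 = 0, borrow out 0
  col 4: (0 - 0 borrow-in) - 1 → borrow from next column: (0+2) - 1 = 1, borrow out 1
  col 5: (1 - 1 borrow-in) - 0 → 0 - 0 = 0, borrow out 0
  col 6: (0 - 0 borrow-in) - 1 → borrow from next column: (0+2) - 1 = 1, borrow out 1
  col 7: (1 - 1 borrow-in) - 0 → 0 - 0 = 0, borrow out 0
Reading bits MSB→LSB: 01010001
Strip leading zeros: 1010001
= 1010001


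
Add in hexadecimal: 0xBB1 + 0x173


Align and add column by column (LSB to MSB, each column mod 16 with carry):
  0BB1
+ 0173
  ----
  col 0: 1(1) + 3(3) + 0 (carry in) = 4 → 4(4), carry out 0
  col 1: B(11) + 7(7) + 0 (carry in) = 18 → 2(2), carry out 1
  col 2: B(11) + 1(1) + 1 (carry in) = 13 → D(13), carry out 0
  col 3: 0(0) + 0(0) + 0 (carry in) = 0 → 0(0), carry out 0
Reading digits MSB→LSB: 0D24
Strip leading zeros: D24
= 0xD24


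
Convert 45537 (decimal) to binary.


Divide by 2 repeatedly:
45537 ÷ 2 = 22768 remainder 1
22768 ÷ 2 = 11384 remainder 0
11384 ÷ 2 = 5692 remainder 0
5692 ÷ 2 = 2846 remainder 0
2846 ÷ 2 = 1423 remainder 0
1423 ÷ 2 = 711 remainder 1
711 ÷ 2 = 355 remainder 1
355 ÷ 2 = 177 remainder 1
177 ÷ 2 = 88 remainder 1
88 ÷ 2 = 44 remainder 0
44 ÷ 2 = 22 remainder 0
22 ÷ 2 = 11 remainder 0
11 ÷ 2 = 5 remainder 1
5 ÷ 2 = 2 remainder 1
2 ÷ 2 = 1 remainder 0
1 ÷ 2 = 0 remainder 1
Reading remainders bottom-up:
= 1011000111100001


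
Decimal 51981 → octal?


Divide by 8 repeatedly:
51981 ÷ 8 = 6497 remainder 5
6497 ÷ 8 = 812 remainder 1
812 ÷ 8 = 101 remainder 4
101 ÷ 8 = 12 remainder 5
12 ÷ 8 = 1 remainder 4
1 ÷ 8 = 0 remainder 1
Reading remainders bottom-up:
= 0o145415


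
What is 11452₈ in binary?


Each octal digit → 3 binary bits:
  1 = 001
  1 = 001
  4 = 100
  5 = 101
  2 = 010
Concatenate: 001 001 100 101 010
= 001001100101010


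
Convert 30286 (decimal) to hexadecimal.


Divide by 16 repeatedly:
30286 ÷ 16 = 1892 remainder 14 (E)
1892 ÷ 16 = 118 remainder 4 (4)
118 ÷ 16 = 7 remainder 6 (6)
7 ÷ 16 = 0 remainder 7 (7)
Reading remainders bottom-up:
= 0x764E


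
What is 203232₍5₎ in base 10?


Positional values (base 5):
  2 × 5^0 = 2 × 1 = 2
  3 × 5^1 = 3 × 5 = 15
  2 × 5^2 = 2 × 25 = 50
  3 × 5^3 = 3 × 125 = 375
  0 × 5^4 = 0 × 625 = 0
  2 × 5^5 = 2 × 3125 = 6250
Sum = 2 + 15 + 50 + 375 + 0 + 6250
= 6692


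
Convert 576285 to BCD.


Each digit → 4-bit binary:
  5 → 0101
  7 → 0111
  6 → 0110
  2 → 0010
  8 → 1000
  5 → 0101
= 0101 0111 0110 0010 1000 0101


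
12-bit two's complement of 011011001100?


Original: 011011001100
Step 1 - Invert all bits: 100100110011
Step 2 - Add 1: 100100110011 + 1
= 100100110100 (represents -1740)


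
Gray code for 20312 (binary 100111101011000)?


Binary: 100111101011000
Gray code: G = B XOR (B >> 1)
B >> 1 = 010011110101100
100111101011000 XOR 010011110101100:
  1 XOR 0 = 1
  0 XOR 1 = 1
  0 XOR 0 = 0
  1 XOR 0 = 1
  1 XOR 1 = 0
  1 XOR 1 = 0
  1 XOR 1 = 0
  0 XOR 1 = 1
  1 XOR 0 = 1
  0 XOR 1 = 1
  1 XOR 0 = 1
  1 XOR 1 = 0
  0 XOR 1 = 1
  0 XOR 0 = 0
  0 XOR 0 = 0
= 110100011110100


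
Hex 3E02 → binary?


Each hex digit → 4 binary bits:
  3 = 0011
  E = 1110
  0 = 0000
  2 = 0010
Concatenate: 0011 1110 0000 0010
= 0011111000000010


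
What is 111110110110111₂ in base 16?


Group into 4-bit nibbles: 0111110110110111
  0111 = 7
  1101 = D
  1011 = B
  0111 = 7
= 0x7DB7


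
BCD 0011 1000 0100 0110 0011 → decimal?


Each 4-bit group → digit:
  0011 → 3
  1000 → 8
  0100 → 4
  0110 → 6
  0011 → 3
= 38463


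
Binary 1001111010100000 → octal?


Group into 3-bit groups: 001001111010100000
  001 = 1
  001 = 1
  111 = 7
  010 = 2
  100 = 4
  000 = 0
= 0o117240


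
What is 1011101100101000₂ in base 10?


Positional values:
Bit 3: 1 × 2^3 = 8
Bit 5: 1 × 2^5 = 32
Bit 8: 1 × 2^8 = 256
Bit 9: 1 × 2^9 = 512
Bit 11: 1 × 2^11 = 2048
Bit 12: 1 × 2^12 = 4096
Bit 13: 1 × 2^13 = 8192
Bit 15: 1 × 2^15 = 32768
Sum = 8 + 32 + 256 + 512 + 2048 + 4096 + 8192 + 32768
= 47912


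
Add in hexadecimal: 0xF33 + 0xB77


Align and add column by column (LSB to MSB, each column mod 16 with carry):
  0F33
+ 0B77
  ----
  col 0: 3(3) + 7(7) + 0 (carry in) = 10 → A(10), carry out 0
  col 1: 3(3) + 7(7) + 0 (carry in) = 10 → A(10), carry out 0
  col 2: F(15) + B(11) + 0 (carry in) = 26 → A(10), carry out 1
  col 3: 0(0) + 0(0) + 1 (carry in) = 1 → 1(1), carry out 0
Reading digits MSB→LSB: 1AAA
Strip leading zeros: 1AAA
= 0x1AAA


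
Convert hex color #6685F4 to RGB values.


Hex: #6685F4
R = 66₁₆ = 102
G = 85₁₆ = 133
B = F4₁₆ = 244
= RGB(102, 133, 244)


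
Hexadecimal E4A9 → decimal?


Positional values:
Position 0: 9 × 16^0 = 9 × 1 = 9
Position 1: A × 16^1 = 10 × 16 = 160
Position 2: 4 × 16^2 = 4 × 256 = 1024
Position 3: E × 16^3 = 14 × 4096 = 57344
Sum = 9 + 160 + 1024 + 57344
= 58537


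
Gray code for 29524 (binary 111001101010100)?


Binary: 111001101010100
Gray code: G = B XOR (B >> 1)
B >> 1 = 011100110101010
111001101010100 XOR 011100110101010:
  1 XOR 0 = 1
  1 XOR 1 = 0
  1 XOR 1 = 0
  0 XOR 1 = 1
  0 XOR 0 = 0
  1 XOR 0 = 1
  1 XOR 1 = 0
  0 XOR 1 = 1
  1 XOR 0 = 1
  0 XOR 1 = 1
  1 XOR 0 = 1
  0 XOR 1 = 1
  1 XOR 0 = 1
  0 XOR 1 = 1
  0 XOR 0 = 0
= 100101011111110


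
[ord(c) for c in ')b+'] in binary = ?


String: ')b+'  (3 characters)
Per-character ASCII lookup:
  ')': special character: ')' = 41 → 101001
  'b': lowercase starts at 97: 'b' = 97 + 1 = 98 → 1100010
  '+': special character: '+' = 43 → 101011
= 101001 1100010 101011


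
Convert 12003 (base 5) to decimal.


Positional values (base 5):
  3 × 5^0 = 3 × 1 = 3
  0 × 5^1 = 0 × 5 = 0
  0 × 5^2 = 0 × 25 = 0
  2 × 5^3 = 2 × 125 = 250
  1 × 5^4 = 1 × 625 = 625
Sum = 3 + 0 + 0 + 250 + 625
= 878


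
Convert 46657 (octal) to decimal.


Positional values:
Position 0: 7 × 8^0 = 7
Position 1: 5 × 8^1 = 40
Position 2: 6 × 8^2 = 384
Position 3: 6 × 8^3 = 3072
Position 4: 4 × 8^4 = 16384
Sum = 7 + 40 + 384 + 3072 + 16384
= 19887


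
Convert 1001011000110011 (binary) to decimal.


Positional values:
Bit 0: 1 × 2^0 = 1
Bit 1: 1 × 2^1 = 2
Bit 4: 1 × 2^4 = 16
Bit 5: 1 × 2^5 = 32
Bit 9: 1 × 2^9 = 512
Bit 10: 1 × 2^10 = 1024
Bit 12: 1 × 2^12 = 4096
Bit 15: 1 × 2^15 = 32768
Sum = 1 + 2 + 16 + 32 + 512 + 1024 + 4096 + 32768
= 38451


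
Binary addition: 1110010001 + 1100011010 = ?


Align and add column by column (LSB to MSB, carry propagating):
  01110010001
+ 01100011010
  -----------
  col 0: 1 + 0 + 0 (carry in) = 1 → bit 1, carry out 0
  col 1: 0 + 1 + 0 (carry in) = 1 → bit 1, carry out 0
  col 2: 0 + 0 + 0 (carry in) = 0 → bit 0, carry out 0
  col 3: 0 + 1 + 0 (carry in) = 1 → bit 1, carry out 0
  col 4: 1 + 1 + 0 (carry in) = 2 → bit 0, carry out 1
  col 5: 0 + 0 + 1 (carry in) = 1 → bit 1, carry out 0
  col 6: 0 + 0 + 0 (carry in) = 0 → bit 0, carry out 0
  col 7: 1 + 0 + 0 (carry in) = 1 → bit 1, carry out 0
  col 8: 1 + 1 + 0 (carry in) = 2 → bit 0, carry out 1
  col 9: 1 + 1 + 1 (carry in) = 3 → bit 1, carry out 1
  col 10: 0 + 0 + 1 (carry in) = 1 → bit 1, carry out 0
Reading bits MSB→LSB: 11010101011
Strip leading zeros: 11010101011
= 11010101011


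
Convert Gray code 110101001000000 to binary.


Gray code: 110101001000000
MSB stays the same: 1
Each subsequent bit = prev_binary XOR current_gray:
  B[1] = 1 XOR 1 = 0
  B[2] = 0 XOR 0 = 0
  B[3] = 0 XOR 1 = 1
  B[4] = 1 XOR 0 = 1
  B[5] = 1 XOR 1 = 0
  B[6] = 0 XOR 0 = 0
  B[7] = 0 XOR 0 = 0
  B[8] = 0 XOR 1 = 1
  B[9] = 1 XOR 0 = 1
  B[10] = 1 XOR 0 = 1
  B[11] = 1 XOR 0 = 1
  B[12] = 1 XOR 0 = 1
  B[13] = 1 XOR 0 = 1
  B[14] = 1 XOR 0 = 1
= 100110001111111 (19583 decimal)


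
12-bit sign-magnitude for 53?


Sign bit: 0 (positive)
Magnitude: 53 = 00000110101
= 000000110101


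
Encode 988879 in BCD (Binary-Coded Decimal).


Each digit → 4-bit binary:
  9 → 1001
  8 → 1000
  8 → 1000
  8 → 1000
  7 → 0111
  9 → 1001
= 1001 1000 1000 1000 0111 1001


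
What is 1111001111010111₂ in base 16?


Group into 4-bit nibbles: 1111001111010111
  1111 = F
  0011 = 3
  1101 = D
  0111 = 7
= 0xF3D7


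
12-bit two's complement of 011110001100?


Original: 011110001100
Step 1 - Invert all bits: 100001110011
Step 2 - Add 1: 100001110011 + 1
= 100001110100 (represents -1932)


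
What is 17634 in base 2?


Divide by 2 repeatedly:
17634 ÷ 2 = 8817 remainder 0
8817 ÷ 2 = 4408 remainder 1
4408 ÷ 2 = 2204 remainder 0
2204 ÷ 2 = 1102 remainder 0
1102 ÷ 2 = 551 remainder 0
551 ÷ 2 = 275 remainder 1
275 ÷ 2 = 137 remainder 1
137 ÷ 2 = 68 remainder 1
68 ÷ 2 = 34 remainder 0
34 ÷ 2 = 17 remainder 0
17 ÷ 2 = 8 remainder 1
8 ÷ 2 = 4 remainder 0
4 ÷ 2 = 2 remainder 0
2 ÷ 2 = 1 remainder 0
1 ÷ 2 = 0 remainder 1
Reading remainders bottom-up:
= 100010011100010


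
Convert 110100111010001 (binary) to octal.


Group into 3-bit groups: 110100111010001
  110 = 6
  100 = 4
  111 = 7
  010 = 2
  001 = 1
= 0o64721


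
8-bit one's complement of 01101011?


Original: 01101011
Invert all bits:
  bit 0: 0 → 1
  bit 1: 1 → 0
  bit 2: 1 → 0
  bit 3: 0 → 1
  bit 4: 1 → 0
  bit 5: 0 → 1
  bit 6: 1 → 0
  bit 7: 1 → 0
= 10010100


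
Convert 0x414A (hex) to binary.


Each hex digit → 4 binary bits:
  4 = 0100
  1 = 0001
  4 = 0100
  A = 1010
Concatenate: 0100 0001 0100 1010
= 0100000101001010


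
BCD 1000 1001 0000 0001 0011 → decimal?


Each 4-bit group → digit:
  1000 → 8
  1001 → 9
  0000 → 0
  0001 → 1
  0011 → 3
= 89013


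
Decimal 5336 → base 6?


Divide by 6 repeatedly:
5336 ÷ 6 = 889 remainder 2
889 ÷ 6 = 148 remainder 1
148 ÷ 6 = 24 remainder 4
24 ÷ 6 = 4 remainder 0
4 ÷ 6 = 0 remainder 4
Reading remainders bottom-up:
= 40412


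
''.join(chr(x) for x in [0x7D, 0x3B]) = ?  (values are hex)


Codes (hex): 0x7D 0x3B
Per-code ASCII lookup:
  0x7D = 125  (special character) → '}'
  0x3B = 59  (special character) → ';'
= '};'


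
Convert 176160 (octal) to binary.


Each octal digit → 3 binary bits:
  1 = 001
  7 = 111
  6 = 110
  1 = 001
  6 = 110
  0 = 000
Concatenate: 001 111 110 001 110 000
= 001111110001110000


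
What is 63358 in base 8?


Divide by 8 repeatedly:
63358 ÷ 8 = 7919 remainder 6
7919 ÷ 8 = 989 remainder 7
989 ÷ 8 = 123 remainder 5
123 ÷ 8 = 15 remainder 3
15 ÷ 8 = 1 remainder 7
1 ÷ 8 = 0 remainder 1
Reading remainders bottom-up:
= 0o173576


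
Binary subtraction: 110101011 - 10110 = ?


Align and subtract column by column (LSB to MSB, borrowing when needed):
  110101011
- 000010110
  ---------
  col 0: (1 - 0 borrow-in) - 0 → 1 - 0 = 1, borrow out 0
  col 1: (1 - 0 borrow-in) - 1 → 1 - 1 = 0, borrow out 0
  col 2: (0 - 0 borrow-in) - 1 → borrow from next column: (0+2) - 1 = 1, borrow out 1
  col 3: (1 - 1 borrow-in) - 0 → 0 - 0 = 0, borrow out 0
  col 4: (0 - 0 borrow-in) - 1 → borrow from next column: (0+2) - 1 = 1, borrow out 1
  col 5: (1 - 1 borrow-in) - 0 → 0 - 0 = 0, borrow out 0
  col 6: (0 - 0 borrow-in) - 0 → 0 - 0 = 0, borrow out 0
  col 7: (1 - 0 borrow-in) - 0 → 1 - 0 = 1, borrow out 0
  col 8: (1 - 0 borrow-in) - 0 → 1 - 0 = 1, borrow out 0
Reading bits MSB→LSB: 110010101
Strip leading zeros: 110010101
= 110010101


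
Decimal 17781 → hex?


Divide by 16 repeatedly:
17781 ÷ 16 = 1111 remainder 5 (5)
1111 ÷ 16 = 69 remainder 7 (7)
69 ÷ 16 = 4 remainder 5 (5)
4 ÷ 16 = 0 remainder 4 (4)
Reading remainders bottom-up:
= 0x4575


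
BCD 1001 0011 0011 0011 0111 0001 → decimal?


Each 4-bit group → digit:
  1001 → 9
  0011 → 3
  0011 → 3
  0011 → 3
  0111 → 7
  0001 → 1
= 933371


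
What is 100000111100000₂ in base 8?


Group into 3-bit groups: 100000111100000
  100 = 4
  000 = 0
  111 = 7
  100 = 4
  000 = 0
= 0o40740


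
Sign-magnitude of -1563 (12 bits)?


Sign bit: 1 (negative)
Magnitude: 1563 = 11000011011
= 111000011011


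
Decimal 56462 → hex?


Divide by 16 repeatedly:
56462 ÷ 16 = 3528 remainder 14 (E)
3528 ÷ 16 = 220 remainder 8 (8)
220 ÷ 16 = 13 remainder 12 (C)
13 ÷ 16 = 0 remainder 13 (D)
Reading remainders bottom-up:
= 0xDC8E


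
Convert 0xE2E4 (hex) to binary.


Each hex digit → 4 binary bits:
  E = 1110
  2 = 0010
  E = 1110
  4 = 0100
Concatenate: 1110 0010 1110 0100
= 1110001011100100


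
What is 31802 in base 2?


Divide by 2 repeatedly:
31802 ÷ 2 = 15901 remainder 0
15901 ÷ 2 = 7950 remainder 1
7950 ÷ 2 = 3975 remainder 0
3975 ÷ 2 = 1987 remainder 1
1987 ÷ 2 = 993 remainder 1
993 ÷ 2 = 496 remainder 1
496 ÷ 2 = 248 remainder 0
248 ÷ 2 = 124 remainder 0
124 ÷ 2 = 62 remainder 0
62 ÷ 2 = 31 remainder 0
31 ÷ 2 = 15 remainder 1
15 ÷ 2 = 7 remainder 1
7 ÷ 2 = 3 remainder 1
3 ÷ 2 = 1 remainder 1
1 ÷ 2 = 0 remainder 1
Reading remainders bottom-up:
= 111110000111010


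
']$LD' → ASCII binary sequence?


String: ']$LD'  (4 characters)
Per-character ASCII lookup:
  ']': special character: ']' = 93 → 1011101
  '$': special character: '$' = 36 → 100100
  'L': uppercase starts at 65: 'L' = 65 + 11 = 76 → 1001100
  'D': uppercase starts at 65: 'D' = 65 + 3 = 68 → 1000100
= 1011101 100100 1001100 1000100


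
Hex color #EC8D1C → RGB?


Hex: #EC8D1C
R = EC₁₆ = 236
G = 8D₁₆ = 141
B = 1C₁₆ = 28
= RGB(236, 141, 28)


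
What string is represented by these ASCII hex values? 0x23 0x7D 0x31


Codes (hex): 0x23 0x7D 0x31
Per-code ASCII lookup:
  0x23 = 35  (special character) → '#'
  0x7D = 125  (special character) → '}'
  0x31 = 49  (range 48-57: digits, 49 - 48 = 1) → '1'
= '#}1'


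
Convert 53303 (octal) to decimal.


Positional values:
Position 0: 3 × 8^0 = 3
Position 1: 0 × 8^1 = 0
Position 2: 3 × 8^2 = 192
Position 3: 3 × 8^3 = 1536
Position 4: 5 × 8^4 = 20480
Sum = 3 + 0 + 192 + 1536 + 20480
= 22211


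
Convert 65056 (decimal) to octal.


Divide by 8 repeatedly:
65056 ÷ 8 = 8132 remainder 0
8132 ÷ 8 = 1016 remainder 4
1016 ÷ 8 = 127 remainder 0
127 ÷ 8 = 15 remainder 7
15 ÷ 8 = 1 remainder 7
1 ÷ 8 = 0 remainder 1
Reading remainders bottom-up:
= 0o177040


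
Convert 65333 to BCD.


Each digit → 4-bit binary:
  6 → 0110
  5 → 0101
  3 → 0011
  3 → 0011
  3 → 0011
= 0110 0101 0011 0011 0011


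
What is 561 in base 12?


Divide by 12 repeatedly:
561 ÷ 12 = 46 remainder 9
46 ÷ 12 = 3 remainder 10
3 ÷ 12 = 0 remainder 3
Reading remainders bottom-up:
= 3A9


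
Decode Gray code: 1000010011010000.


Gray code: 1000010011010000
MSB stays the same: 1
Each subsequent bit = prev_binary XOR current_gray:
  B[1] = 1 XOR 0 = 1
  B[2] = 1 XOR 0 = 1
  B[3] = 1 XOR 0 = 1
  B[4] = 1 XOR 0 = 1
  B[5] = 1 XOR 1 = 0
  B[6] = 0 XOR 0 = 0
  B[7] = 0 XOR 0 = 0
  B[8] = 0 XOR 1 = 1
  B[9] = 1 XOR 1 = 0
  B[10] = 0 XOR 0 = 0
  B[11] = 0 XOR 1 = 1
  B[12] = 1 XOR 0 = 1
  B[13] = 1 XOR 0 = 1
  B[14] = 1 XOR 0 = 1
  B[15] = 1 XOR 0 = 1
= 1111100010011111 (63647 decimal)


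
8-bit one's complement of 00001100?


Original: 00001100
Invert all bits:
  bit 0: 0 → 1
  bit 1: 0 → 1
  bit 2: 0 → 1
  bit 3: 0 → 1
  bit 4: 1 → 0
  bit 5: 1 → 0
  bit 6: 0 → 1
  bit 7: 0 → 1
= 11110011


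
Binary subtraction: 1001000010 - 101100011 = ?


Align and subtract column by column (LSB to MSB, borrowing when needed):
  1001000010
- 0101100011
  ----------
  col 0: (0 - 0 borrow-in) - 1 → borrow from next column: (0+2) - 1 = 1, borrow out 1
  col 1: (1 - 1 borrow-in) - 1 → borrow from next column: (0+2) - 1 = 1, borrow out 1
  col 2: (0 - 1 borrow-in) - 0 → borrow from next column: (-1+2) - 0 = 1, borrow out 1
  col 3: (0 - 1 borrow-in) - 0 → borrow from next column: (-1+2) - 0 = 1, borrow out 1
  col 4: (0 - 1 borrow-in) - 0 → borrow from next column: (-1+2) - 0 = 1, borrow out 1
  col 5: (0 - 1 borrow-in) - 1 → borrow from next column: (-1+2) - 1 = 0, borrow out 1
  col 6: (1 - 1 borrow-in) - 1 → borrow from next column: (0+2) - 1 = 1, borrow out 1
  col 7: (0 - 1 borrow-in) - 0 → borrow from next column: (-1+2) - 0 = 1, borrow out 1
  col 8: (0 - 1 borrow-in) - 1 → borrow from next column: (-1+2) - 1 = 0, borrow out 1
  col 9: (1 - 1 borrow-in) - 0 → 0 - 0 = 0, borrow out 0
Reading bits MSB→LSB: 0011011111
Strip leading zeros: 11011111
= 11011111


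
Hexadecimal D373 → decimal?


Positional values:
Position 0: 3 × 16^0 = 3 × 1 = 3
Position 1: 7 × 16^1 = 7 × 16 = 112
Position 2: 3 × 16^2 = 3 × 256 = 768
Position 3: D × 16^3 = 13 × 4096 = 53248
Sum = 3 + 112 + 768 + 53248
= 54131


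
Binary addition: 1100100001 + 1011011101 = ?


Align and add column by column (LSB to MSB, carry propagating):
  01100100001
+ 01011011101
  -----------
  col 0: 1 + 1 + 0 (carry in) = 2 → bit 0, carry out 1
  col 1: 0 + 0 + 1 (carry in) = 1 → bit 1, carry out 0
  col 2: 0 + 1 + 0 (carry in) = 1 → bit 1, carry out 0
  col 3: 0 + 1 + 0 (carry in) = 1 → bit 1, carry out 0
  col 4: 0 + 1 + 0 (carry in) = 1 → bit 1, carry out 0
  col 5: 1 + 0 + 0 (carry in) = 1 → bit 1, carry out 0
  col 6: 0 + 1 + 0 (carry in) = 1 → bit 1, carry out 0
  col 7: 0 + 1 + 0 (carry in) = 1 → bit 1, carry out 0
  col 8: 1 + 0 + 0 (carry in) = 1 → bit 1, carry out 0
  col 9: 1 + 1 + 0 (carry in) = 2 → bit 0, carry out 1
  col 10: 0 + 0 + 1 (carry in) = 1 → bit 1, carry out 0
Reading bits MSB→LSB: 10111111110
Strip leading zeros: 10111111110
= 10111111110


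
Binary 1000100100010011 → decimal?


Positional values:
Bit 0: 1 × 2^0 = 1
Bit 1: 1 × 2^1 = 2
Bit 4: 1 × 2^4 = 16
Bit 8: 1 × 2^8 = 256
Bit 11: 1 × 2^11 = 2048
Bit 15: 1 × 2^15 = 32768
Sum = 1 + 2 + 16 + 256 + 2048 + 32768
= 35091


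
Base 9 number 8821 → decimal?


Positional values (base 9):
  1 × 9^0 = 1 × 1 = 1
  2 × 9^1 = 2 × 9 = 18
  8 × 9^2 = 8 × 81 = 648
  8 × 9^3 = 8 × 729 = 5832
Sum = 1 + 18 + 648 + 5832
= 6499


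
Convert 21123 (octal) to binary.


Each octal digit → 3 binary bits:
  2 = 010
  1 = 001
  1 = 001
  2 = 010
  3 = 011
Concatenate: 010 001 001 010 011
= 010001001010011


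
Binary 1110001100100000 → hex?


Group into 4-bit nibbles: 1110001100100000
  1110 = E
  0011 = 3
  0010 = 2
  0000 = 0
= 0xE320


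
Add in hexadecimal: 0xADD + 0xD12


Align and add column by column (LSB to MSB, each column mod 16 with carry):
  0ADD
+ 0D12
  ----
  col 0: D(13) + 2(2) + 0 (carry in) = 15 → F(15), carry out 0
  col 1: D(13) + 1(1) + 0 (carry in) = 14 → E(14), carry out 0
  col 2: A(10) + D(13) + 0 (carry in) = 23 → 7(7), carry out 1
  col 3: 0(0) + 0(0) + 1 (carry in) = 1 → 1(1), carry out 0
Reading digits MSB→LSB: 17EF
Strip leading zeros: 17EF
= 0x17EF


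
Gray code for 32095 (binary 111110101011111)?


Binary: 111110101011111
Gray code: G = B XOR (B >> 1)
B >> 1 = 011111010101111
111110101011111 XOR 011111010101111:
  1 XOR 0 = 1
  1 XOR 1 = 0
  1 XOR 1 = 0
  1 XOR 1 = 0
  1 XOR 1 = 0
  0 XOR 1 = 1
  1 XOR 0 = 1
  0 XOR 1 = 1
  1 XOR 0 = 1
  0 XOR 1 = 1
  1 XOR 0 = 1
  1 XOR 1 = 0
  1 XOR 1 = 0
  1 XOR 1 = 0
  1 XOR 1 = 0
= 100001111110000


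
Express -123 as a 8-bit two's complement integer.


Original: 01111011
Step 1 - Invert all bits: 10000100
Step 2 - Add 1: 10000100 + 1
= 10000101 (represents -123)


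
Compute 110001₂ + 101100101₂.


Align and add column by column (LSB to MSB, carry propagating):
  0000110001
+ 0101100101
  ----------
  col 0: 1 + 1 + 0 (carry in) = 2 → bit 0, carry out 1
  col 1: 0 + 0 + 1 (carry in) = 1 → bit 1, carry out 0
  col 2: 0 + 1 + 0 (carry in) = 1 → bit 1, carry out 0
  col 3: 0 + 0 + 0 (carry in) = 0 → bit 0, carry out 0
  col 4: 1 + 0 + 0 (carry in) = 1 → bit 1, carry out 0
  col 5: 1 + 1 + 0 (carry in) = 2 → bit 0, carry out 1
  col 6: 0 + 1 + 1 (carry in) = 2 → bit 0, carry out 1
  col 7: 0 + 0 + 1 (carry in) = 1 → bit 1, carry out 0
  col 8: 0 + 1 + 0 (carry in) = 1 → bit 1, carry out 0
  col 9: 0 + 0 + 0 (carry in) = 0 → bit 0, carry out 0
Reading bits MSB→LSB: 0110010110
Strip leading zeros: 110010110
= 110010110


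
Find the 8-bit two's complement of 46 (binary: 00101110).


Original: 00101110
Step 1 - Invert all bits: 11010001
Step 2 - Add 1: 11010001 + 1
= 11010010 (represents -46)


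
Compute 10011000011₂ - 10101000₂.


Align and subtract column by column (LSB to MSB, borrowing when needed):
  10011000011
- 00010101000
  -----------
  col 0: (1 - 0 borrow-in) - 0 → 1 - 0 = 1, borrow out 0
  col 1: (1 - 0 borrow-in) - 0 → 1 - 0 = 1, borrow out 0
  col 2: (0 - 0 borrow-in) - 0 → 0 - 0 = 0, borrow out 0
  col 3: (0 - 0 borrow-in) - 1 → borrow from next column: (0+2) - 1 = 1, borrow out 1
  col 4: (0 - 1 borrow-in) - 0 → borrow from next column: (-1+2) - 0 = 1, borrow out 1
  col 5: (0 - 1 borrow-in) - 1 → borrow from next column: (-1+2) - 1 = 0, borrow out 1
  col 6: (1 - 1 borrow-in) - 0 → 0 - 0 = 0, borrow out 0
  col 7: (1 - 0 borrow-in) - 1 → 1 - 1 = 0, borrow out 0
  col 8: (0 - 0 borrow-in) - 0 → 0 - 0 = 0, borrow out 0
  col 9: (0 - 0 borrow-in) - 0 → 0 - 0 = 0, borrow out 0
  col 10: (1 - 0 borrow-in) - 0 → 1 - 0 = 1, borrow out 0
Reading bits MSB→LSB: 10000011011
Strip leading zeros: 10000011011
= 10000011011


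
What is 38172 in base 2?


Divide by 2 repeatedly:
38172 ÷ 2 = 19086 remainder 0
19086 ÷ 2 = 9543 remainder 0
9543 ÷ 2 = 4771 remainder 1
4771 ÷ 2 = 2385 remainder 1
2385 ÷ 2 = 1192 remainder 1
1192 ÷ 2 = 596 remainder 0
596 ÷ 2 = 298 remainder 0
298 ÷ 2 = 149 remainder 0
149 ÷ 2 = 74 remainder 1
74 ÷ 2 = 37 remainder 0
37 ÷ 2 = 18 remainder 1
18 ÷ 2 = 9 remainder 0
9 ÷ 2 = 4 remainder 1
4 ÷ 2 = 2 remainder 0
2 ÷ 2 = 1 remainder 0
1 ÷ 2 = 0 remainder 1
Reading remainders bottom-up:
= 1001010100011100


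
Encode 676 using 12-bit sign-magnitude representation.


Sign bit: 0 (positive)
Magnitude: 676 = 01010100100
= 001010100100


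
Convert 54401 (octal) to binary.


Each octal digit → 3 binary bits:
  5 = 101
  4 = 100
  4 = 100
  0 = 000
  1 = 001
Concatenate: 101 100 100 000 001
= 101100100000001


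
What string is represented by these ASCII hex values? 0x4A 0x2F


Codes (hex): 0x4A 0x2F
Per-code ASCII lookup:
  0x4A = 74  (range 65-90: uppercase, 74 - 65 = 9) → 'J'
  0x2F = 47  (special character) → '/'
= 'J/'


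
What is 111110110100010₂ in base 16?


Group into 4-bit nibbles: 0111110110100010
  0111 = 7
  1101 = D
  1010 = A
  0010 = 2
= 0x7DA2


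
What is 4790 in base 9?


Divide by 9 repeatedly:
4790 ÷ 9 = 532 remainder 2
532 ÷ 9 = 59 remainder 1
59 ÷ 9 = 6 remainder 5
6 ÷ 9 = 0 remainder 6
Reading remainders bottom-up:
= 6512


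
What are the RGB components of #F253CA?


Hex: #F253CA
R = F2₁₆ = 242
G = 53₁₆ = 83
B = CA₁₆ = 202
= RGB(242, 83, 202)


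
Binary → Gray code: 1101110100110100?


Binary: 1101110100110100
Gray code: G = B XOR (B >> 1)
B >> 1 = 0110111010011010
1101110100110100 XOR 0110111010011010:
  1 XOR 0 = 1
  1 XOR 1 = 0
  0 XOR 1 = 1
  1 XOR 0 = 1
  1 XOR 1 = 0
  1 XOR 1 = 0
  0 XOR 1 = 1
  1 XOR 0 = 1
  0 XOR 1 = 1
  0 XOR 0 = 0
  1 XOR 0 = 1
  1 XOR 1 = 0
  0 XOR 1 = 1
  1 XOR 0 = 1
  0 XOR 1 = 1
  0 XOR 0 = 0
= 1011001110101110


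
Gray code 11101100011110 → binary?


Gray code: 11101100011110
MSB stays the same: 1
Each subsequent bit = prev_binary XOR current_gray:
  B[1] = 1 XOR 1 = 0
  B[2] = 0 XOR 1 = 1
  B[3] = 1 XOR 0 = 1
  B[4] = 1 XOR 1 = 0
  B[5] = 0 XOR 1 = 1
  B[6] = 1 XOR 0 = 1
  B[7] = 1 XOR 0 = 1
  B[8] = 1 XOR 0 = 1
  B[9] = 1 XOR 1 = 0
  B[10] = 0 XOR 1 = 1
  B[11] = 1 XOR 1 = 0
  B[12] = 0 XOR 1 = 1
  B[13] = 1 XOR 0 = 1
= 10110111101011 (11755 decimal)


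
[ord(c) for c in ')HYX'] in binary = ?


String: ')HYX'  (4 characters)
Per-character ASCII lookup:
  ')': special character: ')' = 41 → 101001
  'H': uppercase starts at 65: 'H' = 65 + 7 = 72 → 1001000
  'Y': uppercase starts at 65: 'Y' = 65 + 24 = 89 → 1011001
  'X': uppercase starts at 65: 'X' = 65 + 23 = 88 → 1011000
= 101001 1001000 1011001 1011000
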